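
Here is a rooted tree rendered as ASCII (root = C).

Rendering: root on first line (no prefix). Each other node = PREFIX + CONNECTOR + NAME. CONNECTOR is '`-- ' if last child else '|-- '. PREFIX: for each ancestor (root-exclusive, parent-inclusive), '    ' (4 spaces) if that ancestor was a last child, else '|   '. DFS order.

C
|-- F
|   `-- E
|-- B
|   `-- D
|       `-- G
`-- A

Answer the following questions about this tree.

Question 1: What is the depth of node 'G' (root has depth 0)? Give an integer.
Path from root to G: C -> B -> D -> G
Depth = number of edges = 3

Answer: 3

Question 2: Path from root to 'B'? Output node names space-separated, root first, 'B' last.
Answer: C B

Derivation:
Walk down from root: C -> B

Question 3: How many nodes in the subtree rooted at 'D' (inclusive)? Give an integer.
Answer: 2

Derivation:
Subtree rooted at D contains: D, G
Count = 2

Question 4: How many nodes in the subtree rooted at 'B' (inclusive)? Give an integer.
Subtree rooted at B contains: B, D, G
Count = 3

Answer: 3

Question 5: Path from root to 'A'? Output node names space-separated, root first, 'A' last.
Answer: C A

Derivation:
Walk down from root: C -> A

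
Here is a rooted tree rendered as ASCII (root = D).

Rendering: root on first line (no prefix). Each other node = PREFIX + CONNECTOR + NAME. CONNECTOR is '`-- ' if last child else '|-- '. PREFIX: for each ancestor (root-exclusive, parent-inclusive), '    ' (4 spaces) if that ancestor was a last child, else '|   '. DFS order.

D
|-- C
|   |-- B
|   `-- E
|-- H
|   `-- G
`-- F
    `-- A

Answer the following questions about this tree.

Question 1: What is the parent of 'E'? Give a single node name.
Scan adjacency: E appears as child of C

Answer: C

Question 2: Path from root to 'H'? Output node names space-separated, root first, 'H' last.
Walk down from root: D -> H

Answer: D H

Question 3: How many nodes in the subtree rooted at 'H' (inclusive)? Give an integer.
Answer: 2

Derivation:
Subtree rooted at H contains: G, H
Count = 2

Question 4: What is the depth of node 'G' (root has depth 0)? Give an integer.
Path from root to G: D -> H -> G
Depth = number of edges = 2

Answer: 2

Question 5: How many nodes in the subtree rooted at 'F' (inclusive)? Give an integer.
Answer: 2

Derivation:
Subtree rooted at F contains: A, F
Count = 2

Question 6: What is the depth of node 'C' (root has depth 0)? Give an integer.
Path from root to C: D -> C
Depth = number of edges = 1

Answer: 1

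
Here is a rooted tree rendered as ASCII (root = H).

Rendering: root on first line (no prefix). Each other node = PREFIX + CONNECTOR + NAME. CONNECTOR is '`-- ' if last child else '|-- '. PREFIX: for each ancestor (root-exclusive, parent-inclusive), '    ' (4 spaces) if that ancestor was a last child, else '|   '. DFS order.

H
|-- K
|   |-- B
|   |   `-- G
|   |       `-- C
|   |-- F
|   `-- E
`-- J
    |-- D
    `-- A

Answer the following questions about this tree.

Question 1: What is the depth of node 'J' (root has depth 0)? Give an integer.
Answer: 1

Derivation:
Path from root to J: H -> J
Depth = number of edges = 1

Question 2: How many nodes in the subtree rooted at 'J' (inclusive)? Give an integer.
Subtree rooted at J contains: A, D, J
Count = 3

Answer: 3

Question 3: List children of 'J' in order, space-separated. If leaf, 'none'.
Node J's children (from adjacency): D, A

Answer: D A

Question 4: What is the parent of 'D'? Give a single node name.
Answer: J

Derivation:
Scan adjacency: D appears as child of J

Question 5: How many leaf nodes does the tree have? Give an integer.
Leaves (nodes with no children): A, C, D, E, F

Answer: 5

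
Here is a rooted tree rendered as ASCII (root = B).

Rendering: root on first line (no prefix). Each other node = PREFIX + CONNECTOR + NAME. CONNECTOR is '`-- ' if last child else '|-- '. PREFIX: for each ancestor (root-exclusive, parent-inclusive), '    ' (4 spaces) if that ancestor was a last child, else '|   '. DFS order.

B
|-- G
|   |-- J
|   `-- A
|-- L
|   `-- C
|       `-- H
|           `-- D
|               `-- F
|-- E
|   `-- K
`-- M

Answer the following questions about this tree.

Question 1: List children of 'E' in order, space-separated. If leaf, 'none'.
Answer: K

Derivation:
Node E's children (from adjacency): K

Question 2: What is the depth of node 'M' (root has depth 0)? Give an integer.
Path from root to M: B -> M
Depth = number of edges = 1

Answer: 1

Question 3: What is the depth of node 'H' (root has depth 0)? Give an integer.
Path from root to H: B -> L -> C -> H
Depth = number of edges = 3

Answer: 3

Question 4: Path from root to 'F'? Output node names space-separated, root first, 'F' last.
Answer: B L C H D F

Derivation:
Walk down from root: B -> L -> C -> H -> D -> F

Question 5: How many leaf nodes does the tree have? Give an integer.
Answer: 5

Derivation:
Leaves (nodes with no children): A, F, J, K, M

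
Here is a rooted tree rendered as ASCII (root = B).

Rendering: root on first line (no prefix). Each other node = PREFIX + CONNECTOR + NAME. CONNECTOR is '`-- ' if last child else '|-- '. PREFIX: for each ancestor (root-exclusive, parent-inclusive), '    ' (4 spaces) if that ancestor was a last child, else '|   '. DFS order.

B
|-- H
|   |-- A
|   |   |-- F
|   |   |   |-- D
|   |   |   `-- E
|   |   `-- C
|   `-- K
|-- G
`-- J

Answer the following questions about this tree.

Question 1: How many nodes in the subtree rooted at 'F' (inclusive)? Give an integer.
Subtree rooted at F contains: D, E, F
Count = 3

Answer: 3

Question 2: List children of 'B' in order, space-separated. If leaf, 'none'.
Node B's children (from adjacency): H, G, J

Answer: H G J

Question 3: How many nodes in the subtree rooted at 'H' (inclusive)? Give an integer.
Answer: 7

Derivation:
Subtree rooted at H contains: A, C, D, E, F, H, K
Count = 7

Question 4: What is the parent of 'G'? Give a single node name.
Scan adjacency: G appears as child of B

Answer: B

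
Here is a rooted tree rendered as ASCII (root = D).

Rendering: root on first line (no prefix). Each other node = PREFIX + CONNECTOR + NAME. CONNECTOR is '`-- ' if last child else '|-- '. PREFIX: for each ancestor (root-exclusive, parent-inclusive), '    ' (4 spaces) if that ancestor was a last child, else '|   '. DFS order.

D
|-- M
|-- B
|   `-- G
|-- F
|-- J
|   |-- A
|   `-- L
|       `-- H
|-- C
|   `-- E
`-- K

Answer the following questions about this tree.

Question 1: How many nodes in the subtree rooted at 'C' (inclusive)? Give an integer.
Subtree rooted at C contains: C, E
Count = 2

Answer: 2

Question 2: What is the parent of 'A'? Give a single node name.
Scan adjacency: A appears as child of J

Answer: J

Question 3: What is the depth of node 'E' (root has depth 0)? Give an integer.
Answer: 2

Derivation:
Path from root to E: D -> C -> E
Depth = number of edges = 2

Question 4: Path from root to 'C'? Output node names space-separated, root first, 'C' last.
Walk down from root: D -> C

Answer: D C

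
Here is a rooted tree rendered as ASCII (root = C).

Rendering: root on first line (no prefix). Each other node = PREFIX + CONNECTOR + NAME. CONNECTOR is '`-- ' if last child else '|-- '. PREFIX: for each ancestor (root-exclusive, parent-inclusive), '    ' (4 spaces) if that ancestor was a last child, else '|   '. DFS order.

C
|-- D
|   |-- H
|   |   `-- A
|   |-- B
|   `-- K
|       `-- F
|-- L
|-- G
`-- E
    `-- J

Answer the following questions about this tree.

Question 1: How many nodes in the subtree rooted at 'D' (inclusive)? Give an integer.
Subtree rooted at D contains: A, B, D, F, H, K
Count = 6

Answer: 6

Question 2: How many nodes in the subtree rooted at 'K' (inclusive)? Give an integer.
Answer: 2

Derivation:
Subtree rooted at K contains: F, K
Count = 2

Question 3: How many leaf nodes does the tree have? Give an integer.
Leaves (nodes with no children): A, B, F, G, J, L

Answer: 6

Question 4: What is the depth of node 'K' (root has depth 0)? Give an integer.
Path from root to K: C -> D -> K
Depth = number of edges = 2

Answer: 2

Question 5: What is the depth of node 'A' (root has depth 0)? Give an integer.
Answer: 3

Derivation:
Path from root to A: C -> D -> H -> A
Depth = number of edges = 3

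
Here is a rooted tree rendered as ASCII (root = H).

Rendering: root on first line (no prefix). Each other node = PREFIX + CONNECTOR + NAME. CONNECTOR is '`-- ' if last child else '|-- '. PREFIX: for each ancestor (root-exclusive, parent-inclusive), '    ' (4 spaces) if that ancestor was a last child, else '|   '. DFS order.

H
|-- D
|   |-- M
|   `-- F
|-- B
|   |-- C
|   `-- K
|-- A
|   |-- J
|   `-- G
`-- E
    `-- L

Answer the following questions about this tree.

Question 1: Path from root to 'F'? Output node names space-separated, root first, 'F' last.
Answer: H D F

Derivation:
Walk down from root: H -> D -> F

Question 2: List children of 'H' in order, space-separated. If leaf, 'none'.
Answer: D B A E

Derivation:
Node H's children (from adjacency): D, B, A, E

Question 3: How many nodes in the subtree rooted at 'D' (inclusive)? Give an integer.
Subtree rooted at D contains: D, F, M
Count = 3

Answer: 3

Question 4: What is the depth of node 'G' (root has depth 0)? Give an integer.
Answer: 2

Derivation:
Path from root to G: H -> A -> G
Depth = number of edges = 2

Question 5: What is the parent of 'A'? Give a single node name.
Answer: H

Derivation:
Scan adjacency: A appears as child of H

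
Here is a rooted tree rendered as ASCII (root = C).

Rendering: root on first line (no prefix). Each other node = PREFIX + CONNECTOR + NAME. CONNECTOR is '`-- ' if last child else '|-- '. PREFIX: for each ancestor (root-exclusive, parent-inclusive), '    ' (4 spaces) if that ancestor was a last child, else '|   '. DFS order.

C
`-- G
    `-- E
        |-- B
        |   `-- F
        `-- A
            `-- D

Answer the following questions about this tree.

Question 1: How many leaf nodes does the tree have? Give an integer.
Leaves (nodes with no children): D, F

Answer: 2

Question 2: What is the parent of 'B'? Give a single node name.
Scan adjacency: B appears as child of E

Answer: E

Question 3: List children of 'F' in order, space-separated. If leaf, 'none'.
Node F's children (from adjacency): (leaf)

Answer: none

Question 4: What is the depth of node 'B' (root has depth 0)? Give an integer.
Path from root to B: C -> G -> E -> B
Depth = number of edges = 3

Answer: 3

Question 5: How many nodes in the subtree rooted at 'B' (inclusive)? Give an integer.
Subtree rooted at B contains: B, F
Count = 2

Answer: 2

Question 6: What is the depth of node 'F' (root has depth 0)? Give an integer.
Path from root to F: C -> G -> E -> B -> F
Depth = number of edges = 4

Answer: 4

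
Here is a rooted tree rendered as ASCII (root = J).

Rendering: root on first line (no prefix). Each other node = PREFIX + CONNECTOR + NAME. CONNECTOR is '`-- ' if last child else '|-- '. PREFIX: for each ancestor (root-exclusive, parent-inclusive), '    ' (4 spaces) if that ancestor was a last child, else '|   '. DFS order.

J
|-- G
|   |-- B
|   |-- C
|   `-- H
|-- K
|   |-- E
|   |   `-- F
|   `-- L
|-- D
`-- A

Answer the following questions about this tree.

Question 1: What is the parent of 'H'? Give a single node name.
Scan adjacency: H appears as child of G

Answer: G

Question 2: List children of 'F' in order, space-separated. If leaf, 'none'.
Answer: none

Derivation:
Node F's children (from adjacency): (leaf)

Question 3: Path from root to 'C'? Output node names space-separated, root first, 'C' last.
Walk down from root: J -> G -> C

Answer: J G C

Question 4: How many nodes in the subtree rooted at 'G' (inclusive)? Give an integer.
Subtree rooted at G contains: B, C, G, H
Count = 4

Answer: 4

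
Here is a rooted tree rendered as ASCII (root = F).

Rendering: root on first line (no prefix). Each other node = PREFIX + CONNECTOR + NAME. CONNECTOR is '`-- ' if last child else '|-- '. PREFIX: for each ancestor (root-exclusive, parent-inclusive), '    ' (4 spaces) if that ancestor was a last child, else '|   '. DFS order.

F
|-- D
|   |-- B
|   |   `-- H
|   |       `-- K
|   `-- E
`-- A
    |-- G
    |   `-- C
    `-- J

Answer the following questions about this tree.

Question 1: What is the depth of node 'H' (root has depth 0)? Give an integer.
Path from root to H: F -> D -> B -> H
Depth = number of edges = 3

Answer: 3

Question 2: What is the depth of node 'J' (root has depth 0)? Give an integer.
Answer: 2

Derivation:
Path from root to J: F -> A -> J
Depth = number of edges = 2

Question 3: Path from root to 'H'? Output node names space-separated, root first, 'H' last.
Walk down from root: F -> D -> B -> H

Answer: F D B H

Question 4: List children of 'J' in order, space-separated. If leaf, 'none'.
Node J's children (from adjacency): (leaf)

Answer: none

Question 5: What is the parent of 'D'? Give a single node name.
Scan adjacency: D appears as child of F

Answer: F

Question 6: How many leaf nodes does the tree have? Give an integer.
Answer: 4

Derivation:
Leaves (nodes with no children): C, E, J, K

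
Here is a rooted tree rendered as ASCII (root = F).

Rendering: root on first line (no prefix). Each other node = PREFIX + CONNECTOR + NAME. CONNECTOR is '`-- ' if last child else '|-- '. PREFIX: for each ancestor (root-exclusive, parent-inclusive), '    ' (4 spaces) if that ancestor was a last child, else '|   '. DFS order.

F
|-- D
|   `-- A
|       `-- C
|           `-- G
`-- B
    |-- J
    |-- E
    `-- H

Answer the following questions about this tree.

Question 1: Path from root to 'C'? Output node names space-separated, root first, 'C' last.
Walk down from root: F -> D -> A -> C

Answer: F D A C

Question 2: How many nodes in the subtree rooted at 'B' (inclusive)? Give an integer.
Subtree rooted at B contains: B, E, H, J
Count = 4

Answer: 4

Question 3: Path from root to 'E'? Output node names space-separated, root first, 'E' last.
Answer: F B E

Derivation:
Walk down from root: F -> B -> E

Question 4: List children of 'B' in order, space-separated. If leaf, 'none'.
Answer: J E H

Derivation:
Node B's children (from adjacency): J, E, H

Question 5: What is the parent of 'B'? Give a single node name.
Scan adjacency: B appears as child of F

Answer: F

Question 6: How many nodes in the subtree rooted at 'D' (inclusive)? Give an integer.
Answer: 4

Derivation:
Subtree rooted at D contains: A, C, D, G
Count = 4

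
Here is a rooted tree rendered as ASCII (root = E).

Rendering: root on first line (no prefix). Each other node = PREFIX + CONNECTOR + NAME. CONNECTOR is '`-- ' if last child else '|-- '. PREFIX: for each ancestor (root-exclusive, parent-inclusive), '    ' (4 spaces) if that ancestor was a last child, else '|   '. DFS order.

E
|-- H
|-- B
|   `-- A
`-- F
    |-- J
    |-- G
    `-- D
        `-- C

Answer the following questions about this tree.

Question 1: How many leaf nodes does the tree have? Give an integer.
Answer: 5

Derivation:
Leaves (nodes with no children): A, C, G, H, J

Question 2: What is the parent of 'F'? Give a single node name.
Answer: E

Derivation:
Scan adjacency: F appears as child of E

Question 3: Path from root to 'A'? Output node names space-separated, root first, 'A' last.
Answer: E B A

Derivation:
Walk down from root: E -> B -> A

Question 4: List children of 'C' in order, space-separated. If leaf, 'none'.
Answer: none

Derivation:
Node C's children (from adjacency): (leaf)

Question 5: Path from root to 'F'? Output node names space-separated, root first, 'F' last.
Walk down from root: E -> F

Answer: E F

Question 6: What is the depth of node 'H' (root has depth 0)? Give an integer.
Answer: 1

Derivation:
Path from root to H: E -> H
Depth = number of edges = 1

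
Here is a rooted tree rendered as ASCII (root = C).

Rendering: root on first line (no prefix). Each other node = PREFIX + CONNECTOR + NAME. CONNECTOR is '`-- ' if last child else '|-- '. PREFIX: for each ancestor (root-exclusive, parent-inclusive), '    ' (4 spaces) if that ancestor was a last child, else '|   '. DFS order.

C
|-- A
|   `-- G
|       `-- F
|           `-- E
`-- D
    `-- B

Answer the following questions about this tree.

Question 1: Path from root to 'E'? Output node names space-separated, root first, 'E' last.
Walk down from root: C -> A -> G -> F -> E

Answer: C A G F E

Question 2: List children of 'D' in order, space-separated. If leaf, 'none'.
Answer: B

Derivation:
Node D's children (from adjacency): B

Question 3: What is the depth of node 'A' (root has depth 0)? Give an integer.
Path from root to A: C -> A
Depth = number of edges = 1

Answer: 1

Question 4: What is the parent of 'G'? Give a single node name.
Scan adjacency: G appears as child of A

Answer: A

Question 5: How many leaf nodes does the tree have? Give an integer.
Leaves (nodes with no children): B, E

Answer: 2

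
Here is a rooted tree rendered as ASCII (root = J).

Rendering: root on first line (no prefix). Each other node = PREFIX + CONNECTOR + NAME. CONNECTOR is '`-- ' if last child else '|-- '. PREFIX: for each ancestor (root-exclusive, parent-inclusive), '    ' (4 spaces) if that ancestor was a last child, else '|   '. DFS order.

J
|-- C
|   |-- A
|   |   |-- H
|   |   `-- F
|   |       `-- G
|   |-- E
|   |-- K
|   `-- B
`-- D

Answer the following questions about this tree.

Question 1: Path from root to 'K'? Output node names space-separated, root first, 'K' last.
Walk down from root: J -> C -> K

Answer: J C K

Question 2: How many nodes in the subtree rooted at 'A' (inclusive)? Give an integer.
Subtree rooted at A contains: A, F, G, H
Count = 4

Answer: 4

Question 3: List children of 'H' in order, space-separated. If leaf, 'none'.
Node H's children (from adjacency): (leaf)

Answer: none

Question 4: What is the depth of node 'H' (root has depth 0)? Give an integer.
Answer: 3

Derivation:
Path from root to H: J -> C -> A -> H
Depth = number of edges = 3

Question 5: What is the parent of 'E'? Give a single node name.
Answer: C

Derivation:
Scan adjacency: E appears as child of C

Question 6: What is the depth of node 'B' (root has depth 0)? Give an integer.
Answer: 2

Derivation:
Path from root to B: J -> C -> B
Depth = number of edges = 2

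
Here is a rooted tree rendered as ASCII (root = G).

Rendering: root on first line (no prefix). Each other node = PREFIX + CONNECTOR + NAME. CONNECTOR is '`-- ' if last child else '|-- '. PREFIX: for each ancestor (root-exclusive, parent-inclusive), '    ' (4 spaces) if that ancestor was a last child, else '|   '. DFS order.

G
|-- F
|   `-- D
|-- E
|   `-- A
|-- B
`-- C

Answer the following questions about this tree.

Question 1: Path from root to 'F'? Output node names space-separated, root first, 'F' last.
Answer: G F

Derivation:
Walk down from root: G -> F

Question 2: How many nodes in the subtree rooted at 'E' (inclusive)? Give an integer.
Subtree rooted at E contains: A, E
Count = 2

Answer: 2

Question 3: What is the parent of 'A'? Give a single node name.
Answer: E

Derivation:
Scan adjacency: A appears as child of E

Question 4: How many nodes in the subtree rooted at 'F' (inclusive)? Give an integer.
Answer: 2

Derivation:
Subtree rooted at F contains: D, F
Count = 2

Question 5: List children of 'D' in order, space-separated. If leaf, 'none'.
Node D's children (from adjacency): (leaf)

Answer: none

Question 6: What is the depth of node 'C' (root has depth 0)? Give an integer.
Path from root to C: G -> C
Depth = number of edges = 1

Answer: 1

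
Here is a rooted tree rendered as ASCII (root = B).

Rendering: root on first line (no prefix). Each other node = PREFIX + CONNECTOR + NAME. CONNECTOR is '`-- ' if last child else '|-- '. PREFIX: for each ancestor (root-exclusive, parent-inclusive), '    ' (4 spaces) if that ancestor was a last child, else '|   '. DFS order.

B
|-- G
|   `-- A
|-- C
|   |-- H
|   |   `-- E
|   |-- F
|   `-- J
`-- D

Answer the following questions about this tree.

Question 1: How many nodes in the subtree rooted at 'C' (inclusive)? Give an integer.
Answer: 5

Derivation:
Subtree rooted at C contains: C, E, F, H, J
Count = 5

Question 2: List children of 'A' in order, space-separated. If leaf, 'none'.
Node A's children (from adjacency): (leaf)

Answer: none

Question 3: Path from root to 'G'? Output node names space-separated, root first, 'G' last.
Answer: B G

Derivation:
Walk down from root: B -> G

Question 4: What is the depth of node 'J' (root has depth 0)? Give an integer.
Answer: 2

Derivation:
Path from root to J: B -> C -> J
Depth = number of edges = 2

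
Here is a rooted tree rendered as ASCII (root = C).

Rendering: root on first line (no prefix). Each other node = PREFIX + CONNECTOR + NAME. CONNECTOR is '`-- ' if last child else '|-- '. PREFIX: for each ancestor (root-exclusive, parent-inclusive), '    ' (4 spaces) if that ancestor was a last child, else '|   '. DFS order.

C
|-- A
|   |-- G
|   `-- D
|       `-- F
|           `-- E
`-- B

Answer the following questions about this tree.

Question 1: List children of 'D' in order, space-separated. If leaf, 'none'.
Node D's children (from adjacency): F

Answer: F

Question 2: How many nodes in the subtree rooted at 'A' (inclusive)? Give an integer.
Subtree rooted at A contains: A, D, E, F, G
Count = 5

Answer: 5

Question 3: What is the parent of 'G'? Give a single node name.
Answer: A

Derivation:
Scan adjacency: G appears as child of A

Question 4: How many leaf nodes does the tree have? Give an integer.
Leaves (nodes with no children): B, E, G

Answer: 3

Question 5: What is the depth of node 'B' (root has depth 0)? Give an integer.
Path from root to B: C -> B
Depth = number of edges = 1

Answer: 1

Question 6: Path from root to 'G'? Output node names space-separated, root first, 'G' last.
Walk down from root: C -> A -> G

Answer: C A G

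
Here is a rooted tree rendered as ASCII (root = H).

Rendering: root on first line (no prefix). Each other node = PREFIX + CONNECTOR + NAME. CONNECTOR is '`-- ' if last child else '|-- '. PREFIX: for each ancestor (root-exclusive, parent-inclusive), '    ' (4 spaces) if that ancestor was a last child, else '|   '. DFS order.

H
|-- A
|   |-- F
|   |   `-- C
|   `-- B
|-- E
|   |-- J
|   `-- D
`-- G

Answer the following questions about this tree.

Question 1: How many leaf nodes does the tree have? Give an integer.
Leaves (nodes with no children): B, C, D, G, J

Answer: 5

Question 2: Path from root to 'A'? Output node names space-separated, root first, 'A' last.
Walk down from root: H -> A

Answer: H A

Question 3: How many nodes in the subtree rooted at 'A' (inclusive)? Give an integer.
Answer: 4

Derivation:
Subtree rooted at A contains: A, B, C, F
Count = 4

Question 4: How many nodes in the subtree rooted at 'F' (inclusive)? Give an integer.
Answer: 2

Derivation:
Subtree rooted at F contains: C, F
Count = 2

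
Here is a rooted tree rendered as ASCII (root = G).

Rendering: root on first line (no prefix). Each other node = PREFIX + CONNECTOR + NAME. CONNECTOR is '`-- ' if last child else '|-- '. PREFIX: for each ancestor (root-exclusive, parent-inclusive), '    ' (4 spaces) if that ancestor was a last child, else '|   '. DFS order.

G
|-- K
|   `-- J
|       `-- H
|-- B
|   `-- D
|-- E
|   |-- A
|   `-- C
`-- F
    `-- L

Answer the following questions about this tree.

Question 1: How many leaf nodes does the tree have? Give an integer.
Leaves (nodes with no children): A, C, D, H, L

Answer: 5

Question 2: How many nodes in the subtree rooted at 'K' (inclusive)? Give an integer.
Answer: 3

Derivation:
Subtree rooted at K contains: H, J, K
Count = 3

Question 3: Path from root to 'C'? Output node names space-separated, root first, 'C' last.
Answer: G E C

Derivation:
Walk down from root: G -> E -> C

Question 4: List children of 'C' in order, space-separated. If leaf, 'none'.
Answer: none

Derivation:
Node C's children (from adjacency): (leaf)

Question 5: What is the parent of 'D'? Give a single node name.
Scan adjacency: D appears as child of B

Answer: B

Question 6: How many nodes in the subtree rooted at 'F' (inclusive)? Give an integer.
Answer: 2

Derivation:
Subtree rooted at F contains: F, L
Count = 2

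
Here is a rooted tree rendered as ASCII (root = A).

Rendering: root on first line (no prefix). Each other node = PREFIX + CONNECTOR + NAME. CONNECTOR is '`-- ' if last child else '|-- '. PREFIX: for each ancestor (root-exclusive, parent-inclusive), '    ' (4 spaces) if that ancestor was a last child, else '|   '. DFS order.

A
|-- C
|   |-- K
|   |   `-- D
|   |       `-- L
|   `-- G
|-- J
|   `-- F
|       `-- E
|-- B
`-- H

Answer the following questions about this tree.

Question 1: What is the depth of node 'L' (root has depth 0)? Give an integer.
Path from root to L: A -> C -> K -> D -> L
Depth = number of edges = 4

Answer: 4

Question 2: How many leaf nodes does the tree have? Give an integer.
Leaves (nodes with no children): B, E, G, H, L

Answer: 5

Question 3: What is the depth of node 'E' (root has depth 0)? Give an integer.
Answer: 3

Derivation:
Path from root to E: A -> J -> F -> E
Depth = number of edges = 3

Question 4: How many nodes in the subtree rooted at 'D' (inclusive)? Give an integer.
Answer: 2

Derivation:
Subtree rooted at D contains: D, L
Count = 2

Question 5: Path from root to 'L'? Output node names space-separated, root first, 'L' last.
Walk down from root: A -> C -> K -> D -> L

Answer: A C K D L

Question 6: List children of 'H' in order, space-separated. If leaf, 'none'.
Node H's children (from adjacency): (leaf)

Answer: none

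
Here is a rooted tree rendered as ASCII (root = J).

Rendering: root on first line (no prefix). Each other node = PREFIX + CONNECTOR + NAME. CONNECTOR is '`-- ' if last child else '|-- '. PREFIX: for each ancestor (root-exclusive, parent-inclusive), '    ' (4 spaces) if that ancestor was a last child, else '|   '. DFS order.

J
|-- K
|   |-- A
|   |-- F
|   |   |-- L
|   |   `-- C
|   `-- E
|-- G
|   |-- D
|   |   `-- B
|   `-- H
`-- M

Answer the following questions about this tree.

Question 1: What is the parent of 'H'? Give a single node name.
Answer: G

Derivation:
Scan adjacency: H appears as child of G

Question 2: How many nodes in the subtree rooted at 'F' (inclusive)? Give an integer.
Subtree rooted at F contains: C, F, L
Count = 3

Answer: 3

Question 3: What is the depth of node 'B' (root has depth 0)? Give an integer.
Answer: 3

Derivation:
Path from root to B: J -> G -> D -> B
Depth = number of edges = 3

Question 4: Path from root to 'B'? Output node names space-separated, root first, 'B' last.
Walk down from root: J -> G -> D -> B

Answer: J G D B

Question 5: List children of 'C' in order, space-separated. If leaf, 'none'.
Answer: none

Derivation:
Node C's children (from adjacency): (leaf)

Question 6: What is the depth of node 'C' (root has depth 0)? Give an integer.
Path from root to C: J -> K -> F -> C
Depth = number of edges = 3

Answer: 3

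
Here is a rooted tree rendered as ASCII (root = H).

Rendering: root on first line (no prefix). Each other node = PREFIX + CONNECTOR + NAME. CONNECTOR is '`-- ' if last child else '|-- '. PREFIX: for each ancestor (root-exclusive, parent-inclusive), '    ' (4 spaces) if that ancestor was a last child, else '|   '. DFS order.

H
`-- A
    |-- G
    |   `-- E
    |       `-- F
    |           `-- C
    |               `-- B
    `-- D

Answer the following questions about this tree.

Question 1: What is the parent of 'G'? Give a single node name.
Answer: A

Derivation:
Scan adjacency: G appears as child of A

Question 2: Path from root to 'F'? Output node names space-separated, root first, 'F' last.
Answer: H A G E F

Derivation:
Walk down from root: H -> A -> G -> E -> F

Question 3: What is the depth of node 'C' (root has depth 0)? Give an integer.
Answer: 5

Derivation:
Path from root to C: H -> A -> G -> E -> F -> C
Depth = number of edges = 5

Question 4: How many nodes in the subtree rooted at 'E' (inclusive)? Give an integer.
Answer: 4

Derivation:
Subtree rooted at E contains: B, C, E, F
Count = 4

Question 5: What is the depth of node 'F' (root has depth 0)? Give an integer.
Answer: 4

Derivation:
Path from root to F: H -> A -> G -> E -> F
Depth = number of edges = 4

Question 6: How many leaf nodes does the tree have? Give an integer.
Answer: 2

Derivation:
Leaves (nodes with no children): B, D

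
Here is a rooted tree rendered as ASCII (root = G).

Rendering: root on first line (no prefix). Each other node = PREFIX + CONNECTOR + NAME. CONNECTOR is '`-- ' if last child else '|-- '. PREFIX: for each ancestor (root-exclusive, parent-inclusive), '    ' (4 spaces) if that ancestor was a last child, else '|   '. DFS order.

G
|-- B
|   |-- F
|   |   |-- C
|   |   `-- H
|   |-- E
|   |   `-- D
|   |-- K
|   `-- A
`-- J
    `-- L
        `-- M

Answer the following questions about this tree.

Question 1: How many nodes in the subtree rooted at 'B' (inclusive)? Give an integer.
Answer: 8

Derivation:
Subtree rooted at B contains: A, B, C, D, E, F, H, K
Count = 8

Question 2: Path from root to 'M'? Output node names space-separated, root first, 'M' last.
Answer: G J L M

Derivation:
Walk down from root: G -> J -> L -> M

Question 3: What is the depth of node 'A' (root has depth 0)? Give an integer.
Path from root to A: G -> B -> A
Depth = number of edges = 2

Answer: 2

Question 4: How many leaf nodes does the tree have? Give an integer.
Answer: 6

Derivation:
Leaves (nodes with no children): A, C, D, H, K, M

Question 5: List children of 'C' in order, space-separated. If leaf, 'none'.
Answer: none

Derivation:
Node C's children (from adjacency): (leaf)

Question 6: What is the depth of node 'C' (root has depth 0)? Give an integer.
Path from root to C: G -> B -> F -> C
Depth = number of edges = 3

Answer: 3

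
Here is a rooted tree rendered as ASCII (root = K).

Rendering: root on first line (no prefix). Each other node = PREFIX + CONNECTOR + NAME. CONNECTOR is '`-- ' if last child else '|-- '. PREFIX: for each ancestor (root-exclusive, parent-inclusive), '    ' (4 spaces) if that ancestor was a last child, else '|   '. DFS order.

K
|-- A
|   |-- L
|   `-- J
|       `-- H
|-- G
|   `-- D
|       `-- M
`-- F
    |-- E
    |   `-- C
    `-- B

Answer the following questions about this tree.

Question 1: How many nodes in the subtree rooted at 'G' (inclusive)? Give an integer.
Answer: 3

Derivation:
Subtree rooted at G contains: D, G, M
Count = 3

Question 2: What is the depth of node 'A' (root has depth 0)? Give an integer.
Answer: 1

Derivation:
Path from root to A: K -> A
Depth = number of edges = 1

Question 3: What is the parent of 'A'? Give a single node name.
Scan adjacency: A appears as child of K

Answer: K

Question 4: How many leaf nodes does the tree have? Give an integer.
Leaves (nodes with no children): B, C, H, L, M

Answer: 5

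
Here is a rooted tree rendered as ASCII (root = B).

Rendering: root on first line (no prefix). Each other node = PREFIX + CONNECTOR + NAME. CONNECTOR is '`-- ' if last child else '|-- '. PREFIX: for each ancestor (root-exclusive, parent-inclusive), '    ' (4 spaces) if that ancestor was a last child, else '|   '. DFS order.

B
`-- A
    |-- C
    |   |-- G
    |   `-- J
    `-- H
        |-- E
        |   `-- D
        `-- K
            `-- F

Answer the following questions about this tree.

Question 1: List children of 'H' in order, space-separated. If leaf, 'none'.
Node H's children (from adjacency): E, K

Answer: E K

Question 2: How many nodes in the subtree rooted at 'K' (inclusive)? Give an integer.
Subtree rooted at K contains: F, K
Count = 2

Answer: 2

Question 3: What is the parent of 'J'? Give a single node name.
Scan adjacency: J appears as child of C

Answer: C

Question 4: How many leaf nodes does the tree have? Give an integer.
Answer: 4

Derivation:
Leaves (nodes with no children): D, F, G, J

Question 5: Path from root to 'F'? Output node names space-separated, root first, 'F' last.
Walk down from root: B -> A -> H -> K -> F

Answer: B A H K F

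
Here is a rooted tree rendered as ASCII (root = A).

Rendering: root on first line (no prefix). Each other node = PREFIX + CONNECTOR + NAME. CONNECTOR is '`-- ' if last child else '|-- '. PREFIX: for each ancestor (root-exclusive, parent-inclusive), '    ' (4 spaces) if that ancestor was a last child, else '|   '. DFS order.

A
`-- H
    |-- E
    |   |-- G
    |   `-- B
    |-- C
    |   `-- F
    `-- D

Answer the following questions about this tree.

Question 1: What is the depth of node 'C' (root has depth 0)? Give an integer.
Answer: 2

Derivation:
Path from root to C: A -> H -> C
Depth = number of edges = 2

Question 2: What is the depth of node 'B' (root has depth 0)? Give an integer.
Answer: 3

Derivation:
Path from root to B: A -> H -> E -> B
Depth = number of edges = 3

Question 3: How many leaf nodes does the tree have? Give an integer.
Answer: 4

Derivation:
Leaves (nodes with no children): B, D, F, G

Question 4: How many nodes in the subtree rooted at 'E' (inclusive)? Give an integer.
Subtree rooted at E contains: B, E, G
Count = 3

Answer: 3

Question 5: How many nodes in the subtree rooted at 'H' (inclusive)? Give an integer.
Subtree rooted at H contains: B, C, D, E, F, G, H
Count = 7

Answer: 7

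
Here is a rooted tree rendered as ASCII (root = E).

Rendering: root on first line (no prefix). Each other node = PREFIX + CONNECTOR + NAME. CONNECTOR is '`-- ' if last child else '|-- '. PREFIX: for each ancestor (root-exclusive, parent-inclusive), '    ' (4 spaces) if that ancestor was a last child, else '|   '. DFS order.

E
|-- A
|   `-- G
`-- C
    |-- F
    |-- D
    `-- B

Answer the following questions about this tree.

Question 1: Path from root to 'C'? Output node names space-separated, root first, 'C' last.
Walk down from root: E -> C

Answer: E C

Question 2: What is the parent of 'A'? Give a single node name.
Scan adjacency: A appears as child of E

Answer: E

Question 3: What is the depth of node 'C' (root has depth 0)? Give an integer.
Answer: 1

Derivation:
Path from root to C: E -> C
Depth = number of edges = 1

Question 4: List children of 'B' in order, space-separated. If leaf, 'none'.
Node B's children (from adjacency): (leaf)

Answer: none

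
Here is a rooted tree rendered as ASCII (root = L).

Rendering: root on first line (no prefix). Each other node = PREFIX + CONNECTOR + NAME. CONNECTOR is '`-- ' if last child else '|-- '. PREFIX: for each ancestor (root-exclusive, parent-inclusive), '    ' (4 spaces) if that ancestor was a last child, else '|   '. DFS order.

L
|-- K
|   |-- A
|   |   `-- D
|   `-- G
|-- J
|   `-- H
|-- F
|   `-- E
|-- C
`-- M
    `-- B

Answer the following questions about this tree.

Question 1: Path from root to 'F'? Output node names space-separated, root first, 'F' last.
Answer: L F

Derivation:
Walk down from root: L -> F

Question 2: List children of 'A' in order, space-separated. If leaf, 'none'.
Node A's children (from adjacency): D

Answer: D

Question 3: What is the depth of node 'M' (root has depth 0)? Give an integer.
Answer: 1

Derivation:
Path from root to M: L -> M
Depth = number of edges = 1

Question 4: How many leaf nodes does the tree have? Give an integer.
Leaves (nodes with no children): B, C, D, E, G, H

Answer: 6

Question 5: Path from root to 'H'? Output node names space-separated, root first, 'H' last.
Answer: L J H

Derivation:
Walk down from root: L -> J -> H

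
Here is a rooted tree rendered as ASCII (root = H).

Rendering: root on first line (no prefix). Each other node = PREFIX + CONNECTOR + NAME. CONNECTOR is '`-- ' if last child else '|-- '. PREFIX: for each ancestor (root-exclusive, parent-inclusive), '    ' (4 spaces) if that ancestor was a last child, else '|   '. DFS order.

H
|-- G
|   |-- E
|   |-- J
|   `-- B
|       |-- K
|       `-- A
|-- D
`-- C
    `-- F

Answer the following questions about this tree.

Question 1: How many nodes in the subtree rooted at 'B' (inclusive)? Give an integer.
Subtree rooted at B contains: A, B, K
Count = 3

Answer: 3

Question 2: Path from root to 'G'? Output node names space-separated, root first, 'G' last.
Answer: H G

Derivation:
Walk down from root: H -> G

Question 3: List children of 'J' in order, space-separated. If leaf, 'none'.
Answer: none

Derivation:
Node J's children (from adjacency): (leaf)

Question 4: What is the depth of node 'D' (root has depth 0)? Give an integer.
Path from root to D: H -> D
Depth = number of edges = 1

Answer: 1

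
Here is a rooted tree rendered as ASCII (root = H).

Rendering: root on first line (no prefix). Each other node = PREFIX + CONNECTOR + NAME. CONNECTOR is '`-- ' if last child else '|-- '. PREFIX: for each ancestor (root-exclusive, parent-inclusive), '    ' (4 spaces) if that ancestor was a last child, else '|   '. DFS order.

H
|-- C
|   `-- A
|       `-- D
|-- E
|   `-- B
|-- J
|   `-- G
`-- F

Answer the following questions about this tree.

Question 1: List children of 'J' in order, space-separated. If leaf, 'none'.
Node J's children (from adjacency): G

Answer: G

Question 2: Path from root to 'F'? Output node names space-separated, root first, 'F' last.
Walk down from root: H -> F

Answer: H F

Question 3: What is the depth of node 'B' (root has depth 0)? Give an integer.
Path from root to B: H -> E -> B
Depth = number of edges = 2

Answer: 2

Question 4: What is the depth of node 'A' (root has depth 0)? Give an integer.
Path from root to A: H -> C -> A
Depth = number of edges = 2

Answer: 2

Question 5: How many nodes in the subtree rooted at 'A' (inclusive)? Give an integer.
Subtree rooted at A contains: A, D
Count = 2

Answer: 2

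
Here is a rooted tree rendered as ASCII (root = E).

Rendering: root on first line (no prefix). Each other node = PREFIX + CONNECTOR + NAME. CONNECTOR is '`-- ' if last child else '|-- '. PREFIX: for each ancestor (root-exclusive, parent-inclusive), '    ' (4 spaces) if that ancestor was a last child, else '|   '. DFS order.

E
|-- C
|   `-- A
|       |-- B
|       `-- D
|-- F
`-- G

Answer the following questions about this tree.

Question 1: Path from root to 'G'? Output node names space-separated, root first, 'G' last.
Answer: E G

Derivation:
Walk down from root: E -> G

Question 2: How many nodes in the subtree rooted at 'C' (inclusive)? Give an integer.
Subtree rooted at C contains: A, B, C, D
Count = 4

Answer: 4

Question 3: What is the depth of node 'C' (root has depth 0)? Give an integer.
Answer: 1

Derivation:
Path from root to C: E -> C
Depth = number of edges = 1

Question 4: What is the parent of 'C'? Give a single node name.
Answer: E

Derivation:
Scan adjacency: C appears as child of E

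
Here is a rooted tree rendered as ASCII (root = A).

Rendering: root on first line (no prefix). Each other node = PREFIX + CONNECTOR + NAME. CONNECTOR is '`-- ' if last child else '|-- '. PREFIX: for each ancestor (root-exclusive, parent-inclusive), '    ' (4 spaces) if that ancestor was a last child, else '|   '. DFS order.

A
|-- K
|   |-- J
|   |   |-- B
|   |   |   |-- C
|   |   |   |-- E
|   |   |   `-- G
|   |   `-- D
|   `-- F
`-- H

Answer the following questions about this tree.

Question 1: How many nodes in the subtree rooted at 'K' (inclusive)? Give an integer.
Subtree rooted at K contains: B, C, D, E, F, G, J, K
Count = 8

Answer: 8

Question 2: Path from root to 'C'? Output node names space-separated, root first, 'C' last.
Answer: A K J B C

Derivation:
Walk down from root: A -> K -> J -> B -> C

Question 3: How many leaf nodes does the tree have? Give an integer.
Answer: 6

Derivation:
Leaves (nodes with no children): C, D, E, F, G, H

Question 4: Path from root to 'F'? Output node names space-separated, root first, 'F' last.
Answer: A K F

Derivation:
Walk down from root: A -> K -> F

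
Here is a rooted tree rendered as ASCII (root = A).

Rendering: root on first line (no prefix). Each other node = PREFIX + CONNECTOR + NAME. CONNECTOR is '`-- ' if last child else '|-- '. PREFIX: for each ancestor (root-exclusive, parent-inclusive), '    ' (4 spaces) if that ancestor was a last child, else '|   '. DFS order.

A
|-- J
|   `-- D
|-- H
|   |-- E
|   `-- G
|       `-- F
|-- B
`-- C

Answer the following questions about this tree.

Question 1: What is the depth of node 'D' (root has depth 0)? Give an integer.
Answer: 2

Derivation:
Path from root to D: A -> J -> D
Depth = number of edges = 2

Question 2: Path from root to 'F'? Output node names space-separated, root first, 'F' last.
Answer: A H G F

Derivation:
Walk down from root: A -> H -> G -> F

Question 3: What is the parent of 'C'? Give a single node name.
Answer: A

Derivation:
Scan adjacency: C appears as child of A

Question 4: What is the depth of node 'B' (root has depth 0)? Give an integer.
Path from root to B: A -> B
Depth = number of edges = 1

Answer: 1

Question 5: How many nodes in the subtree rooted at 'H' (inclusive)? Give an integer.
Answer: 4

Derivation:
Subtree rooted at H contains: E, F, G, H
Count = 4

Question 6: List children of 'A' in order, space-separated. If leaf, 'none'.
Node A's children (from adjacency): J, H, B, C

Answer: J H B C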